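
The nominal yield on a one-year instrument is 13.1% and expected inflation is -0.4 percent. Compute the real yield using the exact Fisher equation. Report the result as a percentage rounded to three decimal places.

By the Fisher identity, 1 + r = (1 + i)/(1 + π).
1 + r = 1.13100 / 0.99600 = 1.135542
r = 1.135542 − 1 = 13.5542%, i.e. 13.554%.

13.554%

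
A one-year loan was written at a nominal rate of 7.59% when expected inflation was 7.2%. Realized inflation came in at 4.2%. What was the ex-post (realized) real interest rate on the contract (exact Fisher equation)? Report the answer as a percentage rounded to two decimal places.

Ex-post: (1 + 0.0759)/(1 + 0.0420) − 1 = 3.2534%
So the realized real rate is 3.25%.

3.25%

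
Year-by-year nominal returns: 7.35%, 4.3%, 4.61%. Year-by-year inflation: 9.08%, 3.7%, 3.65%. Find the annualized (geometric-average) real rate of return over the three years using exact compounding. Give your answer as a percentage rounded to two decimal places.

-0.03%

Nominal growth factor = 1.0735 × 1.0430 × 1.0461 = 1.17127685
Price-level growth factor = 1.0908 × 1.0370 × 1.0365 = 1.17244693
Real growth factor = 1.17127685 / 1.17244693 = 0.99900202
Annualized real rate = 0.99900202^(1/3) − 1 = -0.0333% → -0.03%.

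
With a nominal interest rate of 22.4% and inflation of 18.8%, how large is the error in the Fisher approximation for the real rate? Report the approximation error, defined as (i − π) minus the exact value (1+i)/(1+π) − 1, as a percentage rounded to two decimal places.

Approximate: r ≈ 22.400% − 18.800% = 3.6000%
Exact: (1 + 0.2240)/(1 + 0.1880) − 1 = 3.0303%
Error = 3.6000% − 3.0303% = 0.5697% → 0.57%.

0.57%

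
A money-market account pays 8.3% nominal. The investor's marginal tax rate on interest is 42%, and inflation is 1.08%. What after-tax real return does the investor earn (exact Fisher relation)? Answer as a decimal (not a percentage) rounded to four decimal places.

0.0369

After-tax nominal return = 8.3% × (1 − 0.42) = 4.8140%.
1 + r = 1.04814 / 1.01080 = 1.036941
After-tax real rate = 1.036941 − 1 → 0.0369.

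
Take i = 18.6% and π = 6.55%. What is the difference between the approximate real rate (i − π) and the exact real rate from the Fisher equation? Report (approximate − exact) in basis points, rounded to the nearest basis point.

Approximate: r ≈ 18.600% − 6.550% = 12.0500%
Exact: (1 + 0.1860)/(1 + 0.0655) − 1 = 11.3092%
Error = 12.0500% − 11.3092% = 0.7408% → 74 basis points.

74 basis points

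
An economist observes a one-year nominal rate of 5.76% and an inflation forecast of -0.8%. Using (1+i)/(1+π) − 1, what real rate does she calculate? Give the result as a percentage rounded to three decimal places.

1 + r = 1.05760 / 0.99200 = 1.066129
r = 1.066129 − 1 = 6.6129%, i.e. 6.613%.

6.613%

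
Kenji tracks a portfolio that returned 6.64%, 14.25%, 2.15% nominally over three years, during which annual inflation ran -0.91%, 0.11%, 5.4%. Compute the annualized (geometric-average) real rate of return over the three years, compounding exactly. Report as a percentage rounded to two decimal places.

5.98%

Nominal growth factor = 1.0664 × 1.1425 × 1.0215 = 1.24455678
Price-level growth factor = 0.9909 × 1.0011 × 1.0540 = 1.04555745
Real growth factor = 1.24455678 / 1.04555745 = 1.19032845
Annualized real rate = 1.19032845^(1/3) − 1 = 5.9796% → 5.98%.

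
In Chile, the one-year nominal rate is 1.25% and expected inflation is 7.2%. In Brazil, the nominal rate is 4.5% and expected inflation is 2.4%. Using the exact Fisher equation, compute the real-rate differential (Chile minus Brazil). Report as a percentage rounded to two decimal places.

Chile: (1 + 0.0125)/(1 + 0.0720) − 1 = -5.5504%
Brazil: (1 + 0.0450)/(1 + 0.0240) − 1 = 2.0508%
Differential = -5.5504% − 2.0508% = -7.6012% → -7.60%.

-7.60%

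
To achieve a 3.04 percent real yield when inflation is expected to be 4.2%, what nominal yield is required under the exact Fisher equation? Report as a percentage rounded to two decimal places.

(1 + i) = (1 + r)(1 + π) = 1.03040 × 1.04200 = 1.0736768
i = 1.0736768 − 1, so the required nominal rate is 7.37%.

7.37%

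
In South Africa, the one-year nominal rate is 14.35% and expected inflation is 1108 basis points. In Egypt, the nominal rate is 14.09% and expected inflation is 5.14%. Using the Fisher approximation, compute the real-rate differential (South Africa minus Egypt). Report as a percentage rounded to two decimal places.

South Africa: 14.35% − 11.08% = 3.270%
Egypt: 14.09% − 5.14% = 8.950%
Differential = -5.680% → -5.68%.

-5.68%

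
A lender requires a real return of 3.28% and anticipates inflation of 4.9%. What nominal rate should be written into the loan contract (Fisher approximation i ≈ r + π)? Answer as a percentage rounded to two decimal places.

8.18%

i ≈ r + π = 3.28% + 4.9% = 8.18%.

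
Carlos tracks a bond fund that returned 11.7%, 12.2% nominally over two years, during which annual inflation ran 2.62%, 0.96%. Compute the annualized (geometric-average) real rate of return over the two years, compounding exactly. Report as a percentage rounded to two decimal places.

9.98%

Compound the nominal returns: 1.1170 × 1.1220 = 1.25327400.
Compound inflation: 1.0262 × 1.0096 = 1.03605152.
Deflate: 1.25327400 / 1.03605152 = 1.20966378.
Annualized real rate = 1.20966378^(1/2) − 1 = 9.9847% → 9.98%.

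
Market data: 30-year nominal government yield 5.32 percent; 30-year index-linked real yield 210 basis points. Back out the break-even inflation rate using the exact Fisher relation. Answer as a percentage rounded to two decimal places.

3.15%

(1 + π) = (1 + i)/(1 + r) = 1.05320 / 1.02100 = 1.031538
Break-even inflation = 1.031538 − 1 → 3.15%.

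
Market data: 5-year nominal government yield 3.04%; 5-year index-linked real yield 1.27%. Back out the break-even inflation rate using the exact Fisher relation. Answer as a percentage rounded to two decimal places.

(1 + π) = (1 + i)/(1 + r) = 1.03040 / 1.01270 = 1.017478
Break-even inflation = 1.017478 − 1 → 1.75%.

1.75%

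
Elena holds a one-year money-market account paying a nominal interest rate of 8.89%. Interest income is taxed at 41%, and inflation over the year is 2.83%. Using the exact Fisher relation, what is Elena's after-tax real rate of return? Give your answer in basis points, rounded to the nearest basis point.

After-tax nominal return = 8.89% × (1 − 0.41) = 5.2451%.
1 + r = 1.052451 / 1.02830 = 1.023486
After-tax real rate = 1.023486 − 1 → 235 basis points.

235 basis points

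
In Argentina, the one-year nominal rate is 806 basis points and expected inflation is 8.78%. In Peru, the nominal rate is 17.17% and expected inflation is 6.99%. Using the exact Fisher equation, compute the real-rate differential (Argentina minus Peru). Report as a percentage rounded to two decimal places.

-10.18%

Argentina: (1 + 0.0806)/(1 + 0.0878) − 1 = -0.6619%
Peru: (1 + 0.1717)/(1 + 0.0699) − 1 = 9.5149%
Differential = -0.6619% − 9.5149% = -10.1768% → -10.18%.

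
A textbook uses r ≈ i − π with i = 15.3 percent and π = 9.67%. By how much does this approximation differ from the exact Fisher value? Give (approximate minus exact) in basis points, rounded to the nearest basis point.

50 basis points

Approximate: r ≈ 15.300% − 9.670% = 5.6300%
Exact: (1 + 0.1530)/(1 + 0.0967) − 1 = 5.1336%
Error = 5.6300% − 5.1336% = 0.4964% → 50 basis points.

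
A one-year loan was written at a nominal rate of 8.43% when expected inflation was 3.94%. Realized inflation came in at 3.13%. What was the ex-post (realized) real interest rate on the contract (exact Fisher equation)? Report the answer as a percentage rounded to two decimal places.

Ex-post: (1 + 0.0843)/(1 + 0.0313) − 1 = 5.1391%
So the realized real rate is 5.14%.

5.14%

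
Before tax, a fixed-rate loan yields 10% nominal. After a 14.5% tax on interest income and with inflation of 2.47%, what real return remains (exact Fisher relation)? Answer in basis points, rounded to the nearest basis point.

After-tax nominal return = 10% × (1 − 0.145) = 8.5500%.
1 + r = 1.08550 / 1.02470 = 1.059334
After-tax real rate = 1.059334 − 1 → 593 basis points.

593 basis points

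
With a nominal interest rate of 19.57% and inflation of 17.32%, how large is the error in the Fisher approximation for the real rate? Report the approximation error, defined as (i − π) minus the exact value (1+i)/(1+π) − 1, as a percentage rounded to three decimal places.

0.332%

Approximate: r ≈ 19.570% − 17.320% = 2.2500%
Exact: (1 + 0.1957)/(1 + 0.1732) − 1 = 1.9178%
Error = 2.2500% − 1.9178% = 0.3322% → 0.332%.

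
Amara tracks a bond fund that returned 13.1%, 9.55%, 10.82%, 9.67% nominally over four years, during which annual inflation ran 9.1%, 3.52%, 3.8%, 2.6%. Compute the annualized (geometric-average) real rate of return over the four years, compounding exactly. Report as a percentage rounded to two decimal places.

Compound the nominal returns: 1.1310 × 1.0955 × 1.1082 × 1.0967 = 1.50584744.
Compound inflation: 1.0910 × 1.0352 × 1.0380 × 1.0260 = 1.20280086.
Deflate: 1.50584744 / 1.20280086 = 1.25195076.
Annualized real rate = 1.25195076^(1/4) − 1 = 5.7784% → 5.78%.

5.78%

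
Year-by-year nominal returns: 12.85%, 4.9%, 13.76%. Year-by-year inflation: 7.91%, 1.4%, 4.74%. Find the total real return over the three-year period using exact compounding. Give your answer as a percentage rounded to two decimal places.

Nominal growth factor = 1.1285 × 1.0490 × 1.1376 = 1.346687
Price-level growth factor = 1.0791 × 1.0140 × 1.0474 = 1.146073
Real growth factor = 1.346687 / 1.146073 = 1.175045
Total real return = 1.175045 − 1 → 17.50%.

17.50%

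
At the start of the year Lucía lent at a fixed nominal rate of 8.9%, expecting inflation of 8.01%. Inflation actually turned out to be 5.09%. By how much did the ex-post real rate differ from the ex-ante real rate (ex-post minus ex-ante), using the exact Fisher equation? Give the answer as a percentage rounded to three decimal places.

Ex-ante: (1 + 0.0890)/(1 + 0.0801) − 1 = 0.82400%
Ex-post: (1 + 0.0890)/(1 + 0.0509) − 1 = 3.62546%
Difference (ex-post − ex-ante) = 2.80147% → 2.801%.

2.801%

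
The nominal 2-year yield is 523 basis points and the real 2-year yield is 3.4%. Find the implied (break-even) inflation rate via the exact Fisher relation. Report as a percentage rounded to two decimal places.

(1 + π) = (1 + i)/(1 + r) = 1.05230 / 1.03400 = 1.017698
Break-even inflation = 1.017698 − 1 → 1.77%.

1.77%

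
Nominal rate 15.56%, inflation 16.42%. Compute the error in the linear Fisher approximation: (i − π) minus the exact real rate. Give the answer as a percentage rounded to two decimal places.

-0.12%

Approximate: r ≈ 15.560% − 16.420% = -0.8600%
Exact: (1 + 0.1556)/(1 + 0.1642) − 1 = -0.7387%
Error = -0.8600% − (-0.7387%) = -0.1213% → -0.12%.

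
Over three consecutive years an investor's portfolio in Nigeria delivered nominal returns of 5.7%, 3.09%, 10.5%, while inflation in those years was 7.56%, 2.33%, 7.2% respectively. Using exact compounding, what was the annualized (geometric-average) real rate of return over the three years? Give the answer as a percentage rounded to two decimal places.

0.68%

Nominal growth factor = 1.0570 × 1.0309 × 1.1050 = 1.20407574
Price-level growth factor = 1.0756 × 1.0233 × 1.0720 = 1.17990911
Real growth factor = 1.20407574 / 1.17990911 = 1.02048177
Annualized real rate = 1.02048177^(1/3) − 1 = 0.6781% → 0.68%.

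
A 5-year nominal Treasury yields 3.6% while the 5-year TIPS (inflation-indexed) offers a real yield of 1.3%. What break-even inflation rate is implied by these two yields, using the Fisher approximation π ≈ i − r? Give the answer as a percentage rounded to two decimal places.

π ≈ i − r = 3.6% − 1.3% → 2.30%.

2.30%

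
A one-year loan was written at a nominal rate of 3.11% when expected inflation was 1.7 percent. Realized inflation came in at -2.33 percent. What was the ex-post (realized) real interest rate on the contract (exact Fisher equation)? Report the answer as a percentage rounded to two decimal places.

5.57%

Ex-post: (1 + 0.0311)/(1 − 0.0233) − 1 = 5.5698%
So the realized real rate is 5.57%.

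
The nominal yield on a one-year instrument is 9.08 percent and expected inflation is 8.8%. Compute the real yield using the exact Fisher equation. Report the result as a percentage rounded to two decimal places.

1 + r = 1.09080 / 1.08800 = 1.002574
r = 1.002574 − 1 = 0.2574%, i.e. 0.26%.

0.26%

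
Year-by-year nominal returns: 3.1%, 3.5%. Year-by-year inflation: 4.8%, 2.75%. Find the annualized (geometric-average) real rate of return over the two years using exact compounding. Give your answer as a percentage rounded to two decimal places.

-0.45%

Compound the nominal returns: 1.0310 × 1.0350 = 1.06708500.
Compound inflation: 1.0480 × 1.0275 = 1.07682000.
Deflate: 1.06708500 / 1.07682000 = 0.99095949.
Annualized real rate = 0.99095949^(1/2) − 1 = -0.4531% → -0.45%.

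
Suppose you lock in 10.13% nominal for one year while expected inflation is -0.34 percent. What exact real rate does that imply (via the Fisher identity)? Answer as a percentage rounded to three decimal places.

10.506%

1 + r = 1.10130 / 0.99660 = 1.105057
r = 1.105057 − 1 = 10.5057%, i.e. 10.506%.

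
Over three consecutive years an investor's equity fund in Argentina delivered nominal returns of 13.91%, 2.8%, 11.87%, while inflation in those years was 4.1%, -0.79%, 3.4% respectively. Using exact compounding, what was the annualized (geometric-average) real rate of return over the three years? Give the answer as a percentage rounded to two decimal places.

7.05%

Nominal growth factor = 1.1391 × 1.0280 × 1.1187 = 1.30999188
Price-level growth factor = 1.0410 × 0.9921 × 1.0340 = 1.06789049
Real growth factor = 1.30999188 / 1.06789049 = 1.22670995
Annualized real rate = 1.22670995^(1/3) − 1 = 7.0485% → 7.05%.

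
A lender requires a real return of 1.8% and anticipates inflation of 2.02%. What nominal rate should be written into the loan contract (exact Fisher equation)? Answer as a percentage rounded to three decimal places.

3.856%

(1 + i) = (1 + r)(1 + π) = 1.01800 × 1.02020 = 1.0385636
i = 1.0385636 − 1, so the required nominal rate is 3.856%.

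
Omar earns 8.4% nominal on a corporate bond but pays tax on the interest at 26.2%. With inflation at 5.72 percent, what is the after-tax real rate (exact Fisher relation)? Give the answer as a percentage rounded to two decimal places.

After-tax nominal return = 8.4% × (1 − 0.262) = 6.1992%.
1 + r = 1.061992 / 1.05720 = 1.004533
After-tax real rate = 1.004533 − 1 → 0.45%.

0.45%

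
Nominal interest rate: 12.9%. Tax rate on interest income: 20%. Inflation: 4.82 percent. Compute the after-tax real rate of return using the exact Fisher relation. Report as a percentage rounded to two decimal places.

After-tax nominal return = 12.9% × (1 − 0.2) = 10.3200%.
1 + r = 1.10320 / 1.04820 = 1.052471
After-tax real rate = 1.052471 − 1 → 5.25%.

5.25%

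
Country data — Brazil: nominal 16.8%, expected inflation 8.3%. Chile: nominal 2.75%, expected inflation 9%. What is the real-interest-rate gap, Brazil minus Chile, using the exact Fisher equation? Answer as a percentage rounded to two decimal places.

13.58%

Brazil: (1 + 0.1680)/(1 + 0.0830) − 1 = 7.8486%
Chile: (1 + 0.0275)/(1 + 0.0900) − 1 = -5.7339%
Differential = 7.8486% − (-5.7339%) = 13.5825% → 13.58%.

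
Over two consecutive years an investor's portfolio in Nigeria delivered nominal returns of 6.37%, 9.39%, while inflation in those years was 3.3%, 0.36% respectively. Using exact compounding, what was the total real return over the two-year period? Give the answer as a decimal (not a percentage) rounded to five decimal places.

0.12237

Nominal growth factor = 1.0637 × 1.0939 = 1.163581
Price-level growth factor = 1.0330 × 1.0036 = 1.036719
Real growth factor = 1.163581 / 1.036719 = 1.122369
Total real return = 1.122369 − 1 → 0.12237.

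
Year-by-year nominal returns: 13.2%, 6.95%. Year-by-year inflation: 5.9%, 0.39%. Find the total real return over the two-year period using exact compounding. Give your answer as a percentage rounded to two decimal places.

Nominal growth factor = 1.1320 × 1.0695 = 1.210674
Price-level growth factor = 1.0590 × 1.0039 = 1.063130
Real growth factor = 1.210674 / 1.063130 = 1.138783
Total real return = 1.138783 − 1 → 13.88%.

13.88%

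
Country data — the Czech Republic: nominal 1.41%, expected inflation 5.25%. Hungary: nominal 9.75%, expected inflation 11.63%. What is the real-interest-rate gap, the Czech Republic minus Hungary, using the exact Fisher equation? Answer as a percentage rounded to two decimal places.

The Czech Republic: (1 + 0.0141)/(1 + 0.0525) − 1 = -3.6485%
Hungary: (1 + 0.0975)/(1 + 0.1163) − 1 = -1.6841%
Differential = -3.6485% − (-1.6841%) = -1.9643% → -1.96%.

-1.96%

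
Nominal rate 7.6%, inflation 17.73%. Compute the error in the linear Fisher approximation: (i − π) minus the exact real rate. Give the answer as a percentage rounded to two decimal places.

Approximate: r ≈ 7.600% − 17.730% = -10.1300%
Exact: (1 + 0.0760)/(1 + 0.1773) − 1 = -8.6044%
Error = -10.1300% − (-8.6044%) = -1.5256% → -1.53%.

-1.53%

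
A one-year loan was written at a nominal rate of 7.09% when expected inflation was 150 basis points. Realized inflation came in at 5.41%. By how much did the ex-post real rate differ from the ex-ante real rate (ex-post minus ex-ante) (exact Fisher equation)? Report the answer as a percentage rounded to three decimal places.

-3.914%

Ex-ante: (1 + 0.0709)/(1 + 0.0150) − 1 = 5.5074%
Ex-post: (1 + 0.0709)/(1 + 0.0541) − 1 = 1.5938%
Difference (ex-post − ex-ante) = -3.9136% → -3.914%.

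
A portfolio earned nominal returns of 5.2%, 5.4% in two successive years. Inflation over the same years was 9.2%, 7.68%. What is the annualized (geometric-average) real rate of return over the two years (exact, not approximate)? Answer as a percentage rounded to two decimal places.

-2.89%

Compound the nominal returns: 1.0520 × 1.0540 = 1.10880800.
Compound inflation: 1.0920 × 1.0768 = 1.17586560.
Deflate: 1.10880800 / 1.17586560 = 0.94297171.
Annualized real rate = 0.94297171^(1/2) − 1 = -2.8933% → -2.89%.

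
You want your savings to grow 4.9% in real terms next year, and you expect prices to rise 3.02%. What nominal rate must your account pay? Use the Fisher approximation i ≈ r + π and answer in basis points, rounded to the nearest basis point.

i ≈ r + π = 4.9% + 3.02% = 792 basis points.

792 basis points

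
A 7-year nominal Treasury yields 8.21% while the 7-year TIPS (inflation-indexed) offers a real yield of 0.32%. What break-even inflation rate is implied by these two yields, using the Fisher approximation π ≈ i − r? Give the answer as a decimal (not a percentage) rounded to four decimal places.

0.0789

π ≈ i − r = 8.21% − 0.32% → 0.0789.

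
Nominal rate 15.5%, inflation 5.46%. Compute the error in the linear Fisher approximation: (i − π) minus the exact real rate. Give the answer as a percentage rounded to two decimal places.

Approximate: r ≈ 15.500% − 5.460% = 10.0400%
Exact: (1 + 0.1550)/(1 + 0.0546) − 1 = 9.5202%
Error = 10.0400% − 9.5202% = 0.5198% → 0.52%.

0.52%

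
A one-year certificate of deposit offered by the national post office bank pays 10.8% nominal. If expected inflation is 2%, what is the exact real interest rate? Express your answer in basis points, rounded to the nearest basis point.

1 + r = 1.10800 / 1.02000 = 1.086275
r = 1.086275 − 1 = 8.6275%, i.e. 863 basis points.

863 basis points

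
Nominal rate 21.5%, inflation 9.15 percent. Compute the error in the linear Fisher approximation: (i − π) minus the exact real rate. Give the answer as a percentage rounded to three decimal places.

1.035%

Approximate: r ≈ 21.500% − 9.150% = 12.3500%
Exact: (1 + 0.2150)/(1 + 0.0915) − 1 = 11.3147%
Error = 12.3500% − 11.3147% = 1.0353% → 1.035%.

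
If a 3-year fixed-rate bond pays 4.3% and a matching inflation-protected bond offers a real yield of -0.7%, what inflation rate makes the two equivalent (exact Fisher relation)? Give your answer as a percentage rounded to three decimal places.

5.035%

(1 + π) = (1 + i)/(1 + r) = 1.04300 / 0.99300 = 1.050352
Break-even inflation = 1.050352 − 1 → 5.035%.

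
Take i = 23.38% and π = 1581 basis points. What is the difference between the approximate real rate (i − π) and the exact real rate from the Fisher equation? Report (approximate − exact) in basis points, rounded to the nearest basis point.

Approximate: r ≈ 23.380% − 15.810% = 7.5700%
Exact: (1 + 0.2338)/(1 + 0.1581) − 1 = 6.5366%
Error = 7.5700% − 6.5366% = 1.0334% → 103 basis points.

103 basis points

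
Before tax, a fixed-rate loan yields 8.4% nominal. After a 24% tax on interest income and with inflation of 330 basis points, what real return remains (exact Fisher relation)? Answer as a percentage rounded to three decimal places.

2.985%

After-tax nominal return = 8.4% × (1 − 0.24) = 6.3840%.
1 + r = 1.06384 / 1.03300 = 1.0298548
After-tax real rate = 1.0298548 − 1 → 2.985%.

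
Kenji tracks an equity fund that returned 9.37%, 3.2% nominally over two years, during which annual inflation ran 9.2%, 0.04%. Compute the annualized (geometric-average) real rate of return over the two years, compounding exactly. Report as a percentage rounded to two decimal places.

1.65%

Compound the nominal returns: 1.0937 × 1.0320 = 1.12869840.
Compound inflation: 1.0920 × 1.0004 = 1.09243680.
Deflate: 1.12869840 / 1.09243680 = 1.03319332.
Annualized real rate = 1.03319332^(1/2) − 1 = 1.6461% → 1.65%.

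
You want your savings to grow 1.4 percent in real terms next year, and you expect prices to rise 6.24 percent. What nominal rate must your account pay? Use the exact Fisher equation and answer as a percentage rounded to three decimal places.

7.727%

(1 + i) = (1 + r)(1 + π) = 1.01400 × 1.06240 = 1.0772736
i = 1.0772736 − 1, so the required nominal rate is 7.727%.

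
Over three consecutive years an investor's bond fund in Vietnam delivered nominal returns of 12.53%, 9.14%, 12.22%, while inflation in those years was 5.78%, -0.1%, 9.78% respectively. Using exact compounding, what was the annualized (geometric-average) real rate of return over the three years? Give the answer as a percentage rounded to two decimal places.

5.91%

Nominal growth factor = 1.1253 × 1.0914 × 1.1222 = 1.37823265
Price-level growth factor = 1.0578 × 0.9990 × 1.0978 = 1.16009159
Real growth factor = 1.37823265 / 1.16009159 = 1.18803779
Annualized real rate = 1.18803779^(1/3) − 1 = 5.9116% → 5.91%.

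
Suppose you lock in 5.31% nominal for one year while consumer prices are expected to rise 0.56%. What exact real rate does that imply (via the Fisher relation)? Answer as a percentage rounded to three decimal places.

4.724%

1 + r = 1.05310 / 1.00560 = 1.0472355
r = 1.0472355 − 1 = 4.72355%, i.e. 4.724%.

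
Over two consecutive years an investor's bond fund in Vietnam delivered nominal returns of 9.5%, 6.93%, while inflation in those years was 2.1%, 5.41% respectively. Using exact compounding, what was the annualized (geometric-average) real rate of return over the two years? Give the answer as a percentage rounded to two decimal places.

Nominal growth factor = 1.0950 × 1.0693 = 1.17088350
Price-level growth factor = 1.0210 × 1.0541 = 1.07623610
Real growth factor = 1.17088350 / 1.07623610 = 1.08794297
Annualized real rate = 1.08794297^(1/2) − 1 = 4.3045% → 4.30%.

4.30%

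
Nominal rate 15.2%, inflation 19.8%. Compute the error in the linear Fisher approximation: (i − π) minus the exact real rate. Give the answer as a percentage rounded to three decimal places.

Approximate: r ≈ 15.200% − 19.800% = -4.6000%
Exact: (1 + 0.1520)/(1 + 0.1980) − 1 = -3.8397%
Error = -4.6000% − (-3.8397%) = -0.7603% → -0.760%.

-0.760%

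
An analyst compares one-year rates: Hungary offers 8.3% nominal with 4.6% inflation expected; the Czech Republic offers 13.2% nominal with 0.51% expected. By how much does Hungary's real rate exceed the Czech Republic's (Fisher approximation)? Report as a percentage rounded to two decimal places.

-8.99%

Hungary: 8.3% − 4.6% = 3.700%
The Czech Republic: 13.2% − 0.51% = 12.690%
Differential = -8.990% → -8.99%.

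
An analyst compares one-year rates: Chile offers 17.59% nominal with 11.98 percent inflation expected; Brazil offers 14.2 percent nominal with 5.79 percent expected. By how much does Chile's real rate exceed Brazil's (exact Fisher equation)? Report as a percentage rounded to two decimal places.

Chile: (1 + 0.1759)/(1 + 0.1198) − 1 = 5.0098%
Brazil: (1 + 0.1420)/(1 + 0.0579) − 1 = 7.9497%
Differential = 5.0098% − 7.9497% = -2.9399% → -2.94%.

-2.94%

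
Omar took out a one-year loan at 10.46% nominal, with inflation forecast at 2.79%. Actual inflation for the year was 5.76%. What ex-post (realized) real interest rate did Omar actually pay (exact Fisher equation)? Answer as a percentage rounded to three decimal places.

4.444%

Ex-post: (1 + 0.1046)/(1 + 0.0576) − 1 = 4.4440%
So the realized real rate is 4.444%.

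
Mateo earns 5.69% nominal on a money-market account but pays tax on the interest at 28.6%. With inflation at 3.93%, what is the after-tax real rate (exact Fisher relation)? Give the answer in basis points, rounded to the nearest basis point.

13 basis points

After-tax nominal return = 5.69% × (1 − 0.286) = 4.06266%.
1 + r = 1.0406266 / 1.03930 = 1.001276
After-tax real rate = 1.001276 − 1 → 13 basis points.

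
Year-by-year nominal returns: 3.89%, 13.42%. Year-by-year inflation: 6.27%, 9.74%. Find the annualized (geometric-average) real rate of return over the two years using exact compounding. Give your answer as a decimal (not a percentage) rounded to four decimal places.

Nominal growth factor = 1.0389 × 1.1342 = 1.17832038
Price-level growth factor = 1.0627 × 1.0974 = 1.16620698
Real growth factor = 1.17832038 / 1.16620698 = 1.01038701
Annualized real rate = 1.01038701^(1/2) − 1 = 0.5180% → 0.0052.

0.0052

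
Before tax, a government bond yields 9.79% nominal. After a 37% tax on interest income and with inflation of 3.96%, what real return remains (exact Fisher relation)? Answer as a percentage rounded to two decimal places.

After-tax nominal return = 9.79% × (1 − 0.37) = 6.1677%.
1 + r = 1.061677 / 1.03960 = 1.021236
After-tax real rate = 1.021236 − 1 → 2.12%.

2.12%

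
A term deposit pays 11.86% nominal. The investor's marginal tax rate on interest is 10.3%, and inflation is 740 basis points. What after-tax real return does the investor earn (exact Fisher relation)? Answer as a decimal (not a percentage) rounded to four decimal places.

0.0302

After-tax nominal return = 11.86% × (1 − 0.103) = 10.63842%.
1 + r = 1.1063842 / 1.07400 = 1.030153
After-tax real rate = 1.030153 − 1 → 0.0302.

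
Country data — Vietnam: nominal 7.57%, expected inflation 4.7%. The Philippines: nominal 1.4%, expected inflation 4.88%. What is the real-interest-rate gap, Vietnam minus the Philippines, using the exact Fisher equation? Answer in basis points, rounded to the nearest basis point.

606 basis points

Vietnam: (1 + 0.0757)/(1 + 0.0470) − 1 = 2.7412%
The Philippines: (1 + 0.0140)/(1 + 0.0488) − 1 = -3.3181%
Differential = 2.7412% − (-3.3181%) = 6.0592% → 606 basis points.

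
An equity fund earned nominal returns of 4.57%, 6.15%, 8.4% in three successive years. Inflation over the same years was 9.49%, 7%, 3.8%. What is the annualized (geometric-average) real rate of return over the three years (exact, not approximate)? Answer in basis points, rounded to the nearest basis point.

Nominal growth factor = 1.0457 × 1.0615 × 1.0840 = 1.20325144
Price-level growth factor = 1.0949 × 1.0700 × 1.0380 = 1.21606163
Real growth factor = 1.20325144 / 1.21606163 = 0.98946583
Annualized real rate = 0.98946583^(1/3) − 1 = -0.3524% → -35 basis points.

-35 basis points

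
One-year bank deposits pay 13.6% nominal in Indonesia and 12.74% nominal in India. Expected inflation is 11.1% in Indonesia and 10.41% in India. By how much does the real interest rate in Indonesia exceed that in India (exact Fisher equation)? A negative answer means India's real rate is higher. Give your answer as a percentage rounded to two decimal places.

Indonesia: (1 + 0.1360)/(1 + 0.1110) − 1 = 2.2502%
India: (1 + 0.1274)/(1 + 0.1041) − 1 = 2.1103%
Differential = 2.2502% − 2.1103% = 0.1399% → 0.14%.

0.14%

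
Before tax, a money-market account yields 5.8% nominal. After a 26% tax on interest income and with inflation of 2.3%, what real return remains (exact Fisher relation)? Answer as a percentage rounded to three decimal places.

1.947%

After-tax nominal return = 5.8% × (1 − 0.26) = 4.2920%.
1 + r = 1.04292 / 1.02300 = 1.019472
After-tax real rate = 1.019472 − 1 → 1.947%.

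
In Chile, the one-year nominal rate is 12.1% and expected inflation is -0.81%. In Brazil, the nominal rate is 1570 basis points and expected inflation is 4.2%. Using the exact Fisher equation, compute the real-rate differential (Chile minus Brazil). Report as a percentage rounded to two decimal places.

Chile: (1 + 0.1210)/(1 − 0.0081) − 1 = 13.0154%
Brazil: (1 + 0.1570)/(1 + 0.0420) − 1 = 11.0365%
Differential = 13.0154% − 11.0365% = 1.9790% → 1.98%.

1.98%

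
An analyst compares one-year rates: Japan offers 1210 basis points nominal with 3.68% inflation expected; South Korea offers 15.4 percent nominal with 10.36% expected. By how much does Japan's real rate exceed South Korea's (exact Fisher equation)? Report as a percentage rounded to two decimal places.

3.55%

Japan: (1 + 0.1210)/(1 + 0.0368) − 1 = 8.1211%
South Korea: (1 + 0.1540)/(1 + 0.1036) − 1 = 4.5669%
Differential = 8.1211% − 4.5669% = 3.5543% → 3.55%.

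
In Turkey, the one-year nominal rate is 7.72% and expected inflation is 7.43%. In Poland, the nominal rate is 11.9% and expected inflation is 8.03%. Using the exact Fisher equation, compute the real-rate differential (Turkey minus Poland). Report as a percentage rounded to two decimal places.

-3.31%

Turkey: (1 + 0.0772)/(1 + 0.0743) − 1 = 0.2699%
Poland: (1 + 0.1190)/(1 + 0.0803) − 1 = 3.5823%
Differential = 0.2699% − 3.5823% = -3.3124% → -3.31%.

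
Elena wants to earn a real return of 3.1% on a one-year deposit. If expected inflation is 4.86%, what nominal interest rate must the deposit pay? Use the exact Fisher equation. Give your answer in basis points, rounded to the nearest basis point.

811 basis points

(1 + i) = (1 + r)(1 + π) = 1.03100 × 1.04860 = 1.0811066
i = 1.0811066 − 1, so the required nominal rate is 811 basis points.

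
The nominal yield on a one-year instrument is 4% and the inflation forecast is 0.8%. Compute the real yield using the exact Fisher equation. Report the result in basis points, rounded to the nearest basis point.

1 + r = 1.04000 / 1.00800 = 1.031746
r = 1.031746 − 1 = 3.1746%, i.e. 317 basis points.

317 basis points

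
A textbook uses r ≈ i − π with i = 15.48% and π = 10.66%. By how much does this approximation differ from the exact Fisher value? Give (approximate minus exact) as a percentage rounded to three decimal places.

0.464%

Approximate: r ≈ 15.480% − 10.660% = 4.8200%
Exact: (1 + 0.1548)/(1 + 0.1066) − 1 = 4.3557%
Error = 4.8200% − 4.3557% = 0.4643% → 0.464%.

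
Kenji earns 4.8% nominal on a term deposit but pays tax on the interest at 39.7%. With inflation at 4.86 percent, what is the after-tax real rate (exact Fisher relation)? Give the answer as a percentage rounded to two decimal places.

-1.87%

After-tax nominal return = 4.8% × (1 − 0.397) = 2.8944%.
1 + r = 1.028944 / 1.04860 = 0.981255
After-tax real rate = 0.981255 − 1 → -1.87%.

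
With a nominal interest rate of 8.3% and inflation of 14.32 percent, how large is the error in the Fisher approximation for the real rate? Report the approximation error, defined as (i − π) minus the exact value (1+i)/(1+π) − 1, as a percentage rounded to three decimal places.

Approximate: r ≈ 8.300% − 14.320% = -6.0200%
Exact: (1 + 0.0830)/(1 + 0.1432) − 1 = -5.2659%
Error = -6.0200% − (-5.2659%) = -0.7541% → -0.754%.

-0.754%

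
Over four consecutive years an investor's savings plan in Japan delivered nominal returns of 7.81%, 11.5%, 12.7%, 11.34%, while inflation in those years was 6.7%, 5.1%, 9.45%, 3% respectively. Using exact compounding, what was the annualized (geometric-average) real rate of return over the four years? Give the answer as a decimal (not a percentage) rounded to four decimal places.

0.0451

Compound the nominal returns: 1.0781 × 1.1150 × 1.1270 × 1.1134 = 1.50837403.
Compound inflation: 1.0670 × 1.0510 × 1.0945 × 1.0300 = 1.26421263.
Deflate: 1.50837403 / 1.26421263 = 1.19313317.
Annualized real rate = 1.19313317^(1/4) − 1 = 4.5135% → 0.0451.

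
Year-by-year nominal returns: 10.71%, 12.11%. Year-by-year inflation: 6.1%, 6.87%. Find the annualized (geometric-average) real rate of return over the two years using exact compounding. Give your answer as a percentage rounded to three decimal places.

4.624%

Nominal growth factor = 1.1071 × 1.1211 = 1.24116981
Price-level growth factor = 1.0610 × 1.0687 = 1.13389070
Real growth factor = 1.24116981 / 1.13389070 = 1.09461151
Annualized real rate = 1.09461151^(1/2) − 1 = 4.6237% → 4.624%.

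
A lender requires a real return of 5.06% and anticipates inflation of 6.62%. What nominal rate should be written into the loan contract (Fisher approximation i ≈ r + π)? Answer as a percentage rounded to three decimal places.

i ≈ r + π = 5.06% + 6.62% = 11.680%.

11.680%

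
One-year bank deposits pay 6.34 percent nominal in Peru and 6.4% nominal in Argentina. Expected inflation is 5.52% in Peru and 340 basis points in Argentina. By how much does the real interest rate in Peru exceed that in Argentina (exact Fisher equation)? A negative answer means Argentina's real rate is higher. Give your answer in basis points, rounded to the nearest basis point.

Peru: (1 + 0.0634)/(1 + 0.0552) − 1 = 0.7771%
Argentina: (1 + 0.0640)/(1 + 0.0340) − 1 = 2.9014%
Differential = 0.7771% − 2.9014% = -2.1243% → -212 basis points.

-212 basis points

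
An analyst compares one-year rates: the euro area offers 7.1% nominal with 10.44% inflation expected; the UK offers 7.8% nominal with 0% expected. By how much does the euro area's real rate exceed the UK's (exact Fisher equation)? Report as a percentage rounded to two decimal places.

The euro area: (1 + 0.0710)/(1 + 0.1044) − 1 = -3.0243%
The UK: (1 + 0.0780)/(1 + 0.0000) − 1 = 7.8000%
Differential = -3.0243% − 7.8000% = -10.8243% → -10.82%.

-10.82%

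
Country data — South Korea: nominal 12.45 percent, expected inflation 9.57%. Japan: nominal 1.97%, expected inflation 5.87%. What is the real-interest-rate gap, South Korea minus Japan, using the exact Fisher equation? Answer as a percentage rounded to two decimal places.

South Korea: (1 + 0.1245)/(1 + 0.0957) − 1 = 2.6285%
Japan: (1 + 0.0197)/(1 + 0.0587) − 1 = -3.6838%
Differential = 2.6285% − (-3.6838%) = 6.3122% → 6.31%.

6.31%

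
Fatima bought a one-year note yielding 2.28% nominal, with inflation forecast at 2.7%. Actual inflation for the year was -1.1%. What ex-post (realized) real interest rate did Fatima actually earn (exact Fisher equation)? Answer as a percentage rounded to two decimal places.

3.42%

Ex-post: (1 + 0.0228)/(1 − 0.0110) − 1 = 3.4176%
So the realized real rate is 3.42%.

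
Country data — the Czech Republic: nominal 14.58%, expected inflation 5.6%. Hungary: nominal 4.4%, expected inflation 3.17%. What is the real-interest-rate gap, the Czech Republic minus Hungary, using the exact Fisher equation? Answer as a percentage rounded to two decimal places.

The Czech Republic: (1 + 0.1458)/(1 + 0.0560) − 1 = 8.5038%
Hungary: (1 + 0.0440)/(1 + 0.0317) − 1 = 1.1922%
Differential = 8.5038% − 1.1922% = 7.3116% → 7.31%.

7.31%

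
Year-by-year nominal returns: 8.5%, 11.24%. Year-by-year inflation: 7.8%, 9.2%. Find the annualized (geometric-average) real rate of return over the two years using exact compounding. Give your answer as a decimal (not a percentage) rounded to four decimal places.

0.0126

Nominal growth factor = 1.0850 × 1.1124 = 1.20695400
Price-level growth factor = 1.0780 × 1.0920 = 1.17717600
Real growth factor = 1.20695400 / 1.17717600 = 1.02529613
Annualized real rate = 1.02529613^(1/2) − 1 = 1.2569% → 0.0126.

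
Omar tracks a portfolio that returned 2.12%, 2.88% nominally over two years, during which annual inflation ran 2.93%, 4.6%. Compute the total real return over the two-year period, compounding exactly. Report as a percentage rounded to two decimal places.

Compound the nominal returns: 1.0212 × 1.0288 = 1.050611.
Compound inflation: 1.0293 × 1.0460 = 1.076648.
Deflate: 1.050611 / 1.076648 = 0.975816.
Total real return = 0.975816 − 1 → -2.42%.

-2.42%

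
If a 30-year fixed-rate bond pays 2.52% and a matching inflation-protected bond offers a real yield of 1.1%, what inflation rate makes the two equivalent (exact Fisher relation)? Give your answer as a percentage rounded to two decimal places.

(1 + π) = (1 + i)/(1 + r) = 1.02520 / 1.01100 = 1.014045
Break-even inflation = 1.014045 − 1 → 1.40%.

1.40%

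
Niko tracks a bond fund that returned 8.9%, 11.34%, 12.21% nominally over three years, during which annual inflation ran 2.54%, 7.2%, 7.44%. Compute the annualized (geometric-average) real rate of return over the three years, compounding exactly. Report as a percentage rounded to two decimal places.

Compound the nominal returns: 1.0890 × 1.1134 × 1.1221 = 1.36053795.
Compound inflation: 1.0254 × 1.0720 × 1.0744 = 1.18101142.
Deflate: 1.36053795 / 1.18101142 = 1.15201083.
Annualized real rate = 1.15201083^(1/3) − 1 = 4.8300% → 4.83%.

4.83%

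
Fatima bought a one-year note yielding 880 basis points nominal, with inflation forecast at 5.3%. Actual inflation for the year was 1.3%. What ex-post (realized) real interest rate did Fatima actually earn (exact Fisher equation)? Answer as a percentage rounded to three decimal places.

7.404%

Ex-post: (1 + 0.0880)/(1 + 0.0130) − 1 = 7.4038%
So the realized real rate is 7.404%.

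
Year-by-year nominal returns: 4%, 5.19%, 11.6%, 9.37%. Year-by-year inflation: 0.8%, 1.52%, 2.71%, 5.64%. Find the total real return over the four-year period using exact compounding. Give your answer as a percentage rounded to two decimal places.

Compound the nominal returns: 1.0400 × 1.0519 × 1.1160 × 1.0937 = 1.335273.
Compound inflation: 1.0080 × 1.0152 × 1.0271 × 1.0564 = 1.110333.
Deflate: 1.335273 / 1.110333 = 1.202588.
Total real return = 1.202588 − 1 → 20.26%.

20.26%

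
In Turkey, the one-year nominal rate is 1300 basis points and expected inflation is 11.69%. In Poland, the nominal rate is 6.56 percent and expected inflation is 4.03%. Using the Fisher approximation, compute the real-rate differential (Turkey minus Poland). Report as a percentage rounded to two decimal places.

Turkey: 13% − 11.69% = 1.310%
Poland: 6.56% − 4.03% = 2.530%
Differential = -1.220% → -1.22%.

-1.22%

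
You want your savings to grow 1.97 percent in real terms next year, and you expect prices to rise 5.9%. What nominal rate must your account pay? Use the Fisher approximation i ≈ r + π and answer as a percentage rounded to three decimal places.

7.870%

i ≈ r + π = 1.97% + 5.9% = 7.870%.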